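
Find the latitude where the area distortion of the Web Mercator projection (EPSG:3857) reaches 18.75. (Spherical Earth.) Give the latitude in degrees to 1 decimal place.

76.6°

Mercator areal scale is sec²φ.
sec²φ = 18.75  ⇒  cos²φ = 0.05333  ⇒  cos φ = 0.2309.
φ = arccos(0.2309) ≈ 76.6°.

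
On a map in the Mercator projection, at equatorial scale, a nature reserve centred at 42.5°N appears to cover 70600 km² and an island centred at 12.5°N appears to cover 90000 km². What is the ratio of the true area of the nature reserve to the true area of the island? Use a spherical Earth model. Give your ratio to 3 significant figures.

0.447

On Mercator the areal scale is sec²φ, so true area = apparent × cos²φ.
True area of nature reserve: 70600 × cos²(42.5°) = 70600 × 0.5436 = 38380 km².
True area of island: 90000 × cos²(12.5°) = 90000 × 0.9532 = 85780 km².
Ratio = 38380 / 85780 ≈ 0.447.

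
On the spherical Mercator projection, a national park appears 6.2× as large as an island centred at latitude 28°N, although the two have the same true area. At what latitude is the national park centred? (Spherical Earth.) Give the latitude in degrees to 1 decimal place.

For equal true areas on Mercator, apparent areas scale as sec²φ, so the ratio is cos²φ₂ / cos²φ₁.
cos²φ₂ / cos²φ₁ = 6.2  ⇒  cos φ₁ = cos 28° / √6.2 = 0.8829/2.490 = 0.3546.
φ₁ = arccos(0.3546) ≈ 69.2°.

69.2°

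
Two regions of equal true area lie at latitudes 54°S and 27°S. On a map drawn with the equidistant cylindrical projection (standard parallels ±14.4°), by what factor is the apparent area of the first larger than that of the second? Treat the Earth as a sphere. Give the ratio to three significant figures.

The equidistant cylindrical projection with φ₀ = 14.4° has h = 1 (meridians true) and k = cos φ₀ / cos φ along parallels.
Areal scale at 54°: h·k = 1.000 × 1.648 = 1.648.
Areal scale at 27°: h·k = 1.000 × 1.087 = 1.087.
Ratio = 1.648/1.087 ≈ 1.52.

1.52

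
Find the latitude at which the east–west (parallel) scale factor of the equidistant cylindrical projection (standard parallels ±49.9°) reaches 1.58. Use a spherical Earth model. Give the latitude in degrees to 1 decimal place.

The equidistant cylindrical projection with φ₀ = 49.9° has h = 1 (meridians true) and k = cos φ₀ / cos φ along parallels.
k = cos φ₀ / cos φ = 1.58  ⇒  cos φ = cos 49.9° / 1.58 = 0.4077.
φ = arccos(0.4077) ≈ 65.9°.

65.9°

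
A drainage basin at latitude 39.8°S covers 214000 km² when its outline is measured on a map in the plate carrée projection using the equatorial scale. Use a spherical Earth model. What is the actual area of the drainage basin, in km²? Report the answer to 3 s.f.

For the equirectangular projection with φ₀ = 0 (plate carrée), h = 1 along meridians and k = sec φ along parallels.
Areal scale = h·k = 1 × sec φ; at 39.8°, h = 1.000, k = 1.302, so h·k = 1.302.
True area = apparent / (areal scale) = 214000 / 1.302 ≈ 164000 km².

164000 km²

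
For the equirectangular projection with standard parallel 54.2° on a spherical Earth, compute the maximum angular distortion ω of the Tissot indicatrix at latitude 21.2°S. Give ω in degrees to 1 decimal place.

26.5°

In the equirectangular projection with standard parallel φ₀ = 54.2° (x = Rλ cos φ₀, y = Rφ), meridians are true-scale (h = 1) and the parallel scale is k = cos φ₀ / cos φ.
At 21.2°: h = 1.000, k = 0.6274; principal scales a = 1.000, b = 0.6274.
sin(ω/2) = (a − b)/(a + b) = 0.3726/1.627 = 0.2289, so ω = 2 arcsin(0.2289) ≈ 26.5°.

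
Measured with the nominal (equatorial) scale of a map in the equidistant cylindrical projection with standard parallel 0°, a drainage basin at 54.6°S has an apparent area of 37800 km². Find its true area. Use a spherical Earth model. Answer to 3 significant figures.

For the equirectangular projection with φ₀ = 0 (plate carrée), h = 1 along meridians and k = sec φ along parallels.
Areal scale = h·k = 1 × sec φ; at 54.6°, h = 1.000, k = 1.726, so h·k = 1.726.
True area = apparent / (areal scale) = 37800 / 1.726 ≈ 21900 km².

21900 km²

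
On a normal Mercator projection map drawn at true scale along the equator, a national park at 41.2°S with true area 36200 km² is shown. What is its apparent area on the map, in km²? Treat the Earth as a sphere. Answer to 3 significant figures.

Mercator is conformal, so the point scale is isotropic: h = k = sec φ = 1/cos φ.
Areal scale = k² = sec²φ = 1/cos²(41.2°) = 1/0.7524² = 1.766.
Apparent area = 36200 × 1.766 ≈ 63900 km².

63900 km²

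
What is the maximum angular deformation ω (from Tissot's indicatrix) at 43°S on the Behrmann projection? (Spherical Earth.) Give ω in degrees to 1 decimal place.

Behrmann is a cylindrical equal-area projection with standard parallels at ±30°. Cylindrical equal-area (φ₀ = 30°): h = cos φ / cos 30° along meridians, k = cos 30° / cos φ along parallels; h·k = 1.
At 43°: h = 0.8445, k = 1.184; principal scales a = 1.184, b = 0.8445.
sin(ω/2) = (a − b)/(a + b) = 0.3396/2.029 = 0.1674, so ω = 2 arcsin(0.1674) ≈ 19.3°.

19.3°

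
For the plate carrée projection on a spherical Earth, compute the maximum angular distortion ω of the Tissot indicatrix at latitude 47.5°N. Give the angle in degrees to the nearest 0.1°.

22.3°

Plate carrée maps x = Rλ, y = Rφ. The meridian scale is h = 1 and the parallel scale is k = 1/cos φ = sec φ.
At 47.5°: h = 1.000, k = 1.480; principal scales a = 1.480, b = 1.000.
sin(ω/2) = (a − b)/(a + b) = 0.4802/2.480 = 0.1936, so ω = 2 arcsin(0.1936) ≈ 22.3°.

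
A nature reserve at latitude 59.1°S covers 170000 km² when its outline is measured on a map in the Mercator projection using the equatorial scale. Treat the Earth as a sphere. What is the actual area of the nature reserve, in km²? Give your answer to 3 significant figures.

Mercator is conformal, so the point scale is isotropic: h = k = sec φ = 1/cos φ.
Areal scale = k² = sec²φ = 1/cos²(59.1°) = 1/0.5135² = 3.792.
True area = apparent / (areal scale) = 170000 / 3.792 ≈ 44800 km².

44800 km²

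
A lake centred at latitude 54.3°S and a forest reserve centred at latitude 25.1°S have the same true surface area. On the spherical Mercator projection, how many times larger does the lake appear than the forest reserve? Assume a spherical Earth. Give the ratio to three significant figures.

On Mercator, area is exaggerated by sec²φ = 1/cos²φ.
At 54.3°: sec²(54.3°) = 1/0.5835² = 2.937.
At 25.1°: sec²(25.1°) = 1/0.9056² = 1.219.
Ratio = 2.937/1.219 = cos²(25.1°)/cos²(54.3°) ≈ 2.41.

2.41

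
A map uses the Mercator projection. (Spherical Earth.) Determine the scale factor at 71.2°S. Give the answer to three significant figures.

3.10

The Mercator projection is conformal; its linear scale factor is the same in every direction and equals sec φ = 1/cos φ.
k = 1/cos 71.2° = 1/0.3223 = 3.103.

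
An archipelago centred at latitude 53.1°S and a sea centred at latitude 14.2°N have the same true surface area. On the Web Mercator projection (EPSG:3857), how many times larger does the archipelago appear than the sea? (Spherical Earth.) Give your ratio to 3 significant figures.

Mercator areal scale is sec²φ.
At 53.1°: sec²(53.1°) = 1/0.6004² = 2.774.
At 14.2°: sec²(14.2°) = 1/0.9694² = 1.064.
Ratio = 2.774/1.064 = cos²(14.2°)/cos²(53.1°) ≈ 2.61.

2.61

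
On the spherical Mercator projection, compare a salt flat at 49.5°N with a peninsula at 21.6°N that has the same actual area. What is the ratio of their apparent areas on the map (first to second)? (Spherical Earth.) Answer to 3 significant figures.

Mercator areal scale is sec²φ.
At 49.5°: sec²(49.5°) = 1/0.6494² = 2.371.
At 21.6°: sec²(21.6°) = 1/0.9298² = 1.157.
Ratio = 2.371/1.157 = cos²(21.6°)/cos²(49.5°) ≈ 2.05.

2.05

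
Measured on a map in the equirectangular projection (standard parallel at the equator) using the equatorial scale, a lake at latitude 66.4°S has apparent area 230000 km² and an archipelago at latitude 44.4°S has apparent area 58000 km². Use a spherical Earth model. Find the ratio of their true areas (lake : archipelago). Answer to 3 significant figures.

2.22

Plate carrée has h = 1 and k = sec φ, giving areal scale sec φ; true area = (apparent area) · cos φ.
True area of lake: 230000 × cos(66.4°) = 230000 × 0.4003 = 92080 km².
True area of archipelago: 58000 × cos(44.4°) = 58000 × 0.7145 = 41440 km².
Ratio = 92080 / 41440 ≈ 2.22.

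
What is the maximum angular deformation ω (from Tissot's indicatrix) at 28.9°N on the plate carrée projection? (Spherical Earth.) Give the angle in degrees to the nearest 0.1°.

7.6°

Plate carrée maps x = Rλ, y = Rφ. The meridian scale is h = 1 and the parallel scale is k = 1/cos φ = sec φ.
At 28.9°: h = 1.000, k = 1.142; principal scales a = 1.142, b = 1.000.
sin(ω/2) = (a − b)/(a + b) = 0.1423/2.142 = 0.06640, so ω = 2 arcsin(0.06640) ≈ 7.6°.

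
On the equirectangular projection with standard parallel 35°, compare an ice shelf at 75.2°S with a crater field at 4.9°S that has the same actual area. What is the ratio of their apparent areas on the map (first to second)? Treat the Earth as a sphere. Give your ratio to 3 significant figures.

3.90

With standard parallel φ₀ = 35°, the equirectangular projection gives x = Rλ cos φ₀, y = Rφ, so h = 1 and k = cos 35° / cos φ.
Areal scale at 75.2°: h·k = 1.000 × 3.207 = 3.207.
Areal scale at 4.9°: h·k = 1.000 × 0.8222 = 0.8222.
Ratio = 3.207/0.8222 ≈ 3.90.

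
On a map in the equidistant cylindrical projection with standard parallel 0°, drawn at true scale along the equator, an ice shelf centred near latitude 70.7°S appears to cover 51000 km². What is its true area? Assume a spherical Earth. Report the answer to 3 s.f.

For the equirectangular projection with φ₀ = 0 (plate carrée), h = 1 along meridians and k = sec φ along parallels.
Areal scale = h·k = 1 × sec φ; at 70.7°, h = 1.000, k = 3.026, so h·k = 3.026.
True area = apparent / (areal scale) = 51000 / 3.026 ≈ 16900 km².

16900 km²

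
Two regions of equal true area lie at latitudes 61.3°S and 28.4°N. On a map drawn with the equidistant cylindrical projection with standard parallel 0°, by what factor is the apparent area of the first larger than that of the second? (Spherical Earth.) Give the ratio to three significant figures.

In the plate carrée (x = Rλ, y = Rφ), meridians are true-scale (h = 1) and parallels are stretched by k = sec φ.
Areal scale at 61.3°: h·k = 1.000 × 2.082 = 2.082.
Areal scale at 28.4°: h·k = 1.000 × 1.137 = 1.137.
Ratio = 2.082/1.137 ≈ 1.83.

1.83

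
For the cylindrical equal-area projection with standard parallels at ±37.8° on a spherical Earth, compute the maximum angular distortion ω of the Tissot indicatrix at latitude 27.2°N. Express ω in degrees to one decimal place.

A cylindrical equal-area projection with standard parallel φ₀ has meridian scale h = cos φ / cos φ₀ and parallel scale k = cos φ₀ / cos φ (so areas are preserved, h·k = 1).
At 27.2°: h = 1.126, k = 0.8884; principal scales a = 1.126, b = 0.8884.
sin(ω/2) = (a − b)/(a + b) = 0.2372/2.014 = 0.1178, so ω = 2 arcsin(0.1178) ≈ 13.5°.

13.5°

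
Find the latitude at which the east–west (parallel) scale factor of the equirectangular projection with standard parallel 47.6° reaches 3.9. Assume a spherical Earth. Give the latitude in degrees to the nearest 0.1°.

The equidistant cylindrical projection with φ₀ = 47.6° has h = 1 (meridians true) and k = cos φ₀ / cos φ along parallels.
k = cos φ₀ / cos φ = 3.9  ⇒  cos φ = cos 47.6° / 3.9 = 0.1729.
φ = arccos(0.1729) ≈ 80.0°.

80.0°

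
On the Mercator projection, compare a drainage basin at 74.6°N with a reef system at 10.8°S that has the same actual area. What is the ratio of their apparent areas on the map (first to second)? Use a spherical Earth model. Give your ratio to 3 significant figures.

On Mercator, area is exaggerated by sec²φ = 1/cos²φ.
At 74.6°: sec²(74.6°) = 1/0.2656² = 14.18.
At 10.8°: sec²(10.8°) = 1/0.9823² = 1.036.
Ratio = 14.18/1.036 = cos²(10.8°)/cos²(74.6°) ≈ 13.7.

13.7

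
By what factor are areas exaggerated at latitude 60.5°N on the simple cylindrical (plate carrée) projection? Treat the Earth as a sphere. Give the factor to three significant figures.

Plate carrée maps x = Rλ, y = Rφ. The meridian scale is h = 1 and the parallel scale is k = 1/cos φ = sec φ.
Areal scale = h·k = 1 × sec φ; at 60.5°, h = 1.000, k = 2.031, so h·k = 2.031.

2.03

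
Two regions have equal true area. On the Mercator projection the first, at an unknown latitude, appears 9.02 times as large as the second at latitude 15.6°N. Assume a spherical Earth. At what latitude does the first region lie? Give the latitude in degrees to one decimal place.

71.3°

For equal true areas on Mercator, apparent areas scale as sec²φ, so the ratio is cos²φ₂ / cos²φ₁.
cos²φ₂ / cos²φ₁ = 9.02  ⇒  cos φ₁ = cos 15.6° / √9.02 = 0.9632/3.003 = 0.3207.
φ₁ = arccos(0.3207) ≈ 71.3°.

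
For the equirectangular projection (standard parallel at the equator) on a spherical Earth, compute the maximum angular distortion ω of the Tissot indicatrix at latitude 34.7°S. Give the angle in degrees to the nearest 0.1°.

For the equirectangular projection with φ₀ = 0 (plate carrée), h = 1 along meridians and k = sec φ along parallels.
At 34.7°: h = 1.000, k = 1.216; principal scales a = 1.216, b = 1.000.
sin(ω/2) = (a − b)/(a + b) = 0.2163/2.216 = 0.09761, so ω = 2 arcsin(0.09761) ≈ 11.2°.

11.2°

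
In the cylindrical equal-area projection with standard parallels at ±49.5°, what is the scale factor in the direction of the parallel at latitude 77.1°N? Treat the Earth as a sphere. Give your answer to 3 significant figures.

For cylindrical equal-area with standard parallel φ₀, h = cos φ / cos φ₀ and k = cos φ₀ / cos φ, so h·k = 1.
k = cos 49.5° / cos 77.1° = 0.6494/0.2233 = 2.909.

2.91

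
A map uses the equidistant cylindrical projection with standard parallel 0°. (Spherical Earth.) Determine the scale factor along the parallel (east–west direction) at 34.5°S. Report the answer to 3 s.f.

Plate carrée maps x = Rλ, y = Rφ. The meridian scale is h = 1 and the parallel scale is k = 1/cos φ = sec φ.
k = 1/cos 34.5° = 1/0.8241 = 1.213.

1.21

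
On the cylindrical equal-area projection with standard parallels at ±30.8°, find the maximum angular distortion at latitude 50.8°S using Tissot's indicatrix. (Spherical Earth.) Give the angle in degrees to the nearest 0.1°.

For cylindrical equal-area with standard parallel φ₀, h = cos φ / cos φ₀ and k = cos φ₀ / cos φ, so h·k = 1.
At 50.8°: h = 0.7358, k = 1.359; principal scales a = 1.359, b = 0.7358.
sin(ω/2) = (a − b)/(a + b) = 0.6232/2.095 = 0.2975, so ω = 2 arcsin(0.2975) ≈ 34.6°.

34.6°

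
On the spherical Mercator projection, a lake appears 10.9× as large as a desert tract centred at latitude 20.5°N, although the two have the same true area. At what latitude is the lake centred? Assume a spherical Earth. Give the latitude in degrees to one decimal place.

For equal true areas on Mercator, apparent areas scale as sec²φ, so the ratio is cos²φ₂ / cos²φ₁.
cos²φ₂ / cos²φ₁ = 10.9  ⇒  cos φ₁ = cos 20.5° / √10.9 = 0.9367/3.302 = 0.2837.
φ₁ = arccos(0.2837) ≈ 73.5°.

73.5°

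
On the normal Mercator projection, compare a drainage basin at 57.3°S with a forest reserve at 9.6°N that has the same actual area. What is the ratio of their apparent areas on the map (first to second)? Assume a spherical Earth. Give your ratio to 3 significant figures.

Mercator is conformal with k = sec φ, so areal scale = k² = sec²φ.
At 57.3°: sec²(57.3°) = 1/0.5402² = 3.426.
At 9.6°: sec²(9.6°) = 1/0.9860² = 1.029.
Ratio = 3.426/1.029 = cos²(9.6°)/cos²(57.3°) ≈ 3.33.

3.33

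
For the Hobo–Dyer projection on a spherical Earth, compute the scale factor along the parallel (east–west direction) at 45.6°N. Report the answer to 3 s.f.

1.13

Hobo–Dyer is a cylindrical equal-area projection with standard parallels at ±37.5°. A cylindrical equal-area projection with standard parallel φ₀ has meridian scale h = cos φ / cos φ₀ and parallel scale k = cos φ₀ / cos φ (so areas are preserved, h·k = 1).
k = cos 37.5° / cos 45.6° = 0.7934/0.6997 = 1.134.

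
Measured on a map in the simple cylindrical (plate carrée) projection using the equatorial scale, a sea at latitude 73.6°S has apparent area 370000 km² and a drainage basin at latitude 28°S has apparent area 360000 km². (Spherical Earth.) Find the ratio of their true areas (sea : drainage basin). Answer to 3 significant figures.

Plate carrée has h = 1 and k = sec φ, giving areal scale sec φ; true area = (apparent area) · cos φ.
True area of sea: 370000 × cos(73.6°) = 370000 × 0.2823 = 104500 km².
True area of drainage basin: 360000 × cos(28°) = 360000 × 0.8829 = 317900 km².
Ratio = 104500 / 317900 ≈ 0.329.

0.329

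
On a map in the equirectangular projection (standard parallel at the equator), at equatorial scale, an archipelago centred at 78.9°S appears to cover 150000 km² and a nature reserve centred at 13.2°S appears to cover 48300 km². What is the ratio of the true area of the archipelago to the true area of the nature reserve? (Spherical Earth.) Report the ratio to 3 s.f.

Plate carrée has h = 1 and k = sec φ, giving areal scale sec φ; true area = (apparent area) · cos φ.
True area of archipelago: 150000 × cos(78.9°) = 150000 × 0.1925 = 28880 km².
True area of nature reserve: 48300 × cos(13.2°) = 48300 × 0.9736 = 47020 km².
Ratio = 28880 / 47020 ≈ 0.614.

0.614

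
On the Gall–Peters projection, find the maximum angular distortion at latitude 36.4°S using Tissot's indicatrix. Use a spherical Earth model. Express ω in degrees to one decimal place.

14.8°

The Gall–Peters projection is cylindrical equal-area with φ₀ = 45°. Cylindrical equal-area (φ₀ = 45°): h = cos φ / cos 45° along meridians, k = cos 45° / cos φ along parallels; h·k = 1.
At 36.4°: h = 1.138, k = 0.8785; principal scales a = 1.138, b = 0.8785.
sin(ω/2) = (a − b)/(a + b) = 0.2598/2.017 = 0.1288, so ω = 2 arcsin(0.1288) ≈ 14.8°.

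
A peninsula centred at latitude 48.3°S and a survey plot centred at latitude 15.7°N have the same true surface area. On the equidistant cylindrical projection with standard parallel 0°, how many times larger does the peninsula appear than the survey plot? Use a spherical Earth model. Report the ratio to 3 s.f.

Plate carrée maps x = Rλ, y = Rφ. The meridian scale is h = 1 and the parallel scale is k = 1/cos φ = sec φ.
Areal scale at 48.3°: h·k = 1.000 × 1.503 = 1.503.
Areal scale at 15.7°: h·k = 1.000 × 1.039 = 1.039.
Ratio = 1.503/1.039 ≈ 1.45.

1.45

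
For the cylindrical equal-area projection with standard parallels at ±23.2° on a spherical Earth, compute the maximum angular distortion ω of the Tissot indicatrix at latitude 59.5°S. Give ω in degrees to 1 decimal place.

64.4°

For cylindrical equal-area with standard parallel φ₀, h = cos φ / cos φ₀ and k = cos φ₀ / cos φ, so h·k = 1.
At 59.5°: h = 0.5522, k = 1.811; principal scales a = 1.811, b = 0.5522.
sin(ω/2) = (a − b)/(a + b) = 1.259/2.363 = 0.5327, so ω = 2 arcsin(0.5327) ≈ 64.4°.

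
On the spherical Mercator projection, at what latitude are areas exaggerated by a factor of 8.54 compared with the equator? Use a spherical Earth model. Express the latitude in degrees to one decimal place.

Mercator areal scale is sec²φ.
sec²φ = 8.54  ⇒  cos²φ = 0.1171  ⇒  cos φ = 0.3422.
φ = arccos(0.3422) ≈ 70.0°.

70.0°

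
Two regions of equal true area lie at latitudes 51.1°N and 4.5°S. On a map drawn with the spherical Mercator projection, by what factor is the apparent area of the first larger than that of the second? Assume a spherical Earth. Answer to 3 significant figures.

2.52

Mercator is conformal with k = sec φ, so areal scale = k² = sec²φ.
At 51.1°: sec²(51.1°) = 1/0.6280² = 2.536.
At 4.5°: sec²(4.5°) = 1/0.9969² = 1.006.
Ratio = 2.536/1.006 = cos²(4.5°)/cos²(51.1°) ≈ 2.52.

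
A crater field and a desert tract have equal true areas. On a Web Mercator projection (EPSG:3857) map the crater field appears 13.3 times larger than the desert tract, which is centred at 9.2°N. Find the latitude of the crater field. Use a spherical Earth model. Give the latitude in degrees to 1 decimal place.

On Mercator, (apparent₁)/(apparent₂) = sec²φ₁ / sec²φ₂ when true areas are equal.
cos²φ₂ / cos²φ₁ = 13.3  ⇒  cos φ₁ = cos 9.2° / √13.3 = 0.9871/3.647 = 0.2707.
φ₁ = arccos(0.2707) ≈ 74.3°.

74.3°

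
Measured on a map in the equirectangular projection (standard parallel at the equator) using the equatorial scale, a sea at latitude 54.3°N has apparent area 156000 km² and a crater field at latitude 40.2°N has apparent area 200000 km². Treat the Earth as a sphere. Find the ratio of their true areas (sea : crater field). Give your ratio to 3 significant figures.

Plate carrée has h = 1 and k = sec φ, giving areal scale sec φ; true area = (apparent area) · cos φ.
True area of sea: 156000 × cos(54.3°) = 156000 × 0.5835 = 91030 km².
True area of crater field: 200000 × cos(40.2°) = 200000 × 0.7638 = 152800 km².
Ratio = 91030 / 152800 ≈ 0.596.

0.596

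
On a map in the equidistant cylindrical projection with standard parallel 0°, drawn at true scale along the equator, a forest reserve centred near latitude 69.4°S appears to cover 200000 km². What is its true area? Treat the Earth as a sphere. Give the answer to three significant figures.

70400 km²

In the plate carrée (x = Rλ, y = Rφ), meridians are true-scale (h = 1) and parallels are stretched by k = sec φ.
Areal scale = h·k = 1 × sec φ; at 69.4°, h = 1.000, k = 2.842, so h·k = 2.842.
True area = apparent / (areal scale) = 200000 / 2.842 ≈ 70400 km².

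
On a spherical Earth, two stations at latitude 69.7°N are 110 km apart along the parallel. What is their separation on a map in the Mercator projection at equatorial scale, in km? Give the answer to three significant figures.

For Mercator, h = k = sec φ (a conformal cylindrical projection has a single point scale, 1/cos φ).
Along the parallel, k = sec 69.7° = 1/0.3469 = 2.882.
Map distance = 110 × 2.882 ≈ 317 km.

317 km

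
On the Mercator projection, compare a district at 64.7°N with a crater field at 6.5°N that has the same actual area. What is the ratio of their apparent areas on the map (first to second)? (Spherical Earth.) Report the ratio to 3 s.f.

On Mercator, area is exaggerated by sec²φ = 1/cos²φ.
At 64.7°: sec²(64.7°) = 1/0.4274² = 5.475.
At 6.5°: sec²(6.5°) = 1/0.9936² = 1.013.
Ratio = 5.475/1.013 = cos²(6.5°)/cos²(64.7°) ≈ 5.41.

5.41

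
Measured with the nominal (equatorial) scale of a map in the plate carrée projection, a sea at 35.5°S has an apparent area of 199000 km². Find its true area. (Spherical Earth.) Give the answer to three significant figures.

162000 km²

In the plate carrée (x = Rλ, y = Rφ), meridians are true-scale (h = 1) and parallels are stretched by k = sec φ.
Areal scale = h·k = 1 × sec φ; at 35.5°, h = 1.000, k = 1.228, so h·k = 1.228.
True area = apparent / (areal scale) = 199000 / 1.228 ≈ 162000 km².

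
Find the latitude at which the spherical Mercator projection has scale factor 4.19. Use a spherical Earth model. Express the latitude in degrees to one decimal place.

Mercator scale is k = sec φ = 1/cos φ.
1/cos φ = 4.19  ⇒  cos φ = 0.2387  ⇒  φ = arccos(0.2387) ≈ 76.2°.

76.2°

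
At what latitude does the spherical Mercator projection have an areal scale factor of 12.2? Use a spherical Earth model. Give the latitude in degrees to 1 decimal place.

73.4°

Mercator areal scale is sec²φ.
sec²φ = 12.2  ⇒  cos²φ = 0.08197  ⇒  cos φ = 0.2863.
φ = arccos(0.2863) ≈ 73.4°.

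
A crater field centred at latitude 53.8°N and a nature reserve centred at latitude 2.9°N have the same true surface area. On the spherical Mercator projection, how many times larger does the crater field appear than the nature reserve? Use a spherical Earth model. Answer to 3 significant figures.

On Mercator, area is exaggerated by sec²φ = 1/cos²φ.
At 53.8°: sec²(53.8°) = 1/0.5906² = 2.867.
At 2.9°: sec²(2.9°) = 1/0.9987² = 1.003.
Ratio = 2.867/1.003 = cos²(2.9°)/cos²(53.8°) ≈ 2.86.

2.86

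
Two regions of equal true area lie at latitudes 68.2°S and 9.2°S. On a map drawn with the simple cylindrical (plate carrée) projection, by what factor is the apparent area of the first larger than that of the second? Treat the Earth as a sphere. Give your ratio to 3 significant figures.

2.66

In the plate carrée (x = Rλ, y = Rφ), meridians are true-scale (h = 1) and parallels are stretched by k = sec φ.
Areal scale at 68.2°: h·k = 1.000 × 2.693 = 2.693.
Areal scale at 9.2°: h·k = 1.000 × 1.013 = 1.013.
Ratio = 2.693/1.013 ≈ 2.66.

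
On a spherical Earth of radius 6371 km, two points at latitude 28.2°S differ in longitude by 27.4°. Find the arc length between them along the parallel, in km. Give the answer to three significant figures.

Arc length along a parallel = R cos φ · Δλ (with Δλ in radians).
= 6371 × cos 28.2° × (27.4° × π/180) = 6371 × 0.8813 × 0.4782 ≈ 2690 km.

2690 km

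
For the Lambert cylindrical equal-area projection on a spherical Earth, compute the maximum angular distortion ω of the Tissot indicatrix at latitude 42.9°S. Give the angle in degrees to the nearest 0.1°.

35.1°

The Lambert cylindrical equal-area projection is the cylindrical equal-area projection with its standard parallel at the equator (φ₀ = 0). Cylindrical equal-area (φ₀ = 0°): h = cos φ / cos 0° along meridians, k = cos 0° / cos φ along parallels; h·k = 1.
At 42.9°: h = 0.7325, k = 1.365; principal scales a = 1.365, b = 0.7325.
sin(ω/2) = (a − b)/(a + b) = 0.6326/2.098 = 0.3016, so ω = 2 arcsin(0.3016) ≈ 35.1°.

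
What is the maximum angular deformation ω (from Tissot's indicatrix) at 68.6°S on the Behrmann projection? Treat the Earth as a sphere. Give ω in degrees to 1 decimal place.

Behrmann is a cylindrical equal-area projection with standard parallels at ±30°. For cylindrical equal-area with standard parallel φ₀, h = cos φ / cos φ₀ and k = cos φ₀ / cos φ, so h·k = 1.
At 68.6°: h = 0.4213, k = 2.373; principal scales a = 2.373, b = 0.4213.
sin(ω/2) = (a − b)/(a + b) = 1.952/2.795 = 0.6985, so ω = 2 arcsin(0.6985) ≈ 88.6°.

88.6°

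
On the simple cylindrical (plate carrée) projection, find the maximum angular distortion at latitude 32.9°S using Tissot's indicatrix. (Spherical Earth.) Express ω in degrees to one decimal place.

10.0°

In the plate carrée (x = Rλ, y = Rφ), meridians are true-scale (h = 1) and parallels are stretched by k = sec φ.
At 32.9°: h = 1.000, k = 1.191; principal scales a = 1.191, b = 1.000.
sin(ω/2) = (a − b)/(a + b) = 0.1910/2.191 = 0.08718, so ω = 2 arcsin(0.08718) ≈ 10.0°.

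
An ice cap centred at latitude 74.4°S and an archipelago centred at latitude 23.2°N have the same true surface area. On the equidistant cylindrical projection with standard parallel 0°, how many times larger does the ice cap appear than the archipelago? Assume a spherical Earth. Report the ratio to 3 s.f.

In the plate carrée (x = Rλ, y = Rφ), meridians are true-scale (h = 1) and parallels are stretched by k = sec φ.
Areal scale at 74.4°: h·k = 1.000 × 3.719 = 3.719.
Areal scale at 23.2°: h·k = 1.000 × 1.088 = 1.088.
Ratio = 3.719/1.088 ≈ 3.42.

3.42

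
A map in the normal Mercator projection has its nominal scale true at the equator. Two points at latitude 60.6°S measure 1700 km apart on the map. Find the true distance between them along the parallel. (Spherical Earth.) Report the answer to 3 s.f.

835 km

Mercator is conformal, so the point scale is isotropic: h = k = sec φ = 1/cos φ.
Along the parallel at 60.6°, map distances are exaggerated by k = sec 60.6° = 2.037.
True distance = 1700 / 2.037 = 1700 × cos 60.6° ≈ 835 km.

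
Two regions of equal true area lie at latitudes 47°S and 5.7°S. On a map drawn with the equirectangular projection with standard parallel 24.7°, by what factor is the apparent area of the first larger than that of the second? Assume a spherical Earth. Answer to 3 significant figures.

With standard parallel φ₀ = 24.7°, the equirectangular projection gives x = Rλ cos φ₀, y = Rφ, so h = 1 and k = cos 24.7° / cos φ.
Areal scale at 47°: h·k = 1.000 × 1.332 = 1.332.
Areal scale at 5.7°: h·k = 1.000 × 0.9130 = 0.9130.
Ratio = 1.332/0.9130 ≈ 1.46.

1.46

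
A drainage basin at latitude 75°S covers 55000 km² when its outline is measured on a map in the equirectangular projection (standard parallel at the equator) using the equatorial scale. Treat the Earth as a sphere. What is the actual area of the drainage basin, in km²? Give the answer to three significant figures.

For the equirectangular projection with φ₀ = 0 (plate carrée), h = 1 along meridians and k = sec φ along parallels.
Areal scale = h·k = 1 × sec φ; at 75°, h = 1.000, k = 3.864, so h·k = 3.864.
True area = apparent / (areal scale) = 55000 / 3.864 ≈ 14200 km².

14200 km²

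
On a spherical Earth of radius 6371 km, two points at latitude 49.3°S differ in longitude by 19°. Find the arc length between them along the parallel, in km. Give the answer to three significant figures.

Arc length along a parallel = R cos φ · Δλ (with Δλ in radians).
= 6371 × cos 49.3° × (19° × π/180) = 6371 × 0.6521 × 0.3316 ≈ 1380 km.

1380 km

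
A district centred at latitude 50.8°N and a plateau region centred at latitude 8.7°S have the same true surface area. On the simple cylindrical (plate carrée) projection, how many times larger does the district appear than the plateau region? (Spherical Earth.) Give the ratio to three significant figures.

1.56

In the plate carrée (x = Rλ, y = Rφ), meridians are true-scale (h = 1) and parallels are stretched by k = sec φ.
Areal scale at 50.8°: h·k = 1.000 × 1.582 = 1.582.
Areal scale at 8.7°: h·k = 1.000 × 1.012 = 1.012.
Ratio = 1.582/1.012 ≈ 1.56.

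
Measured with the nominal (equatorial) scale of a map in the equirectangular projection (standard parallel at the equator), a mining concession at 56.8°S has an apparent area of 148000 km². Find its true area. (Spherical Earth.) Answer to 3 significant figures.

81000 km²

For the equirectangular projection with φ₀ = 0 (plate carrée), h = 1 along meridians and k = sec φ along parallels.
Areal scale = h·k = 1 × sec φ; at 56.8°, h = 1.000, k = 1.826, so h·k = 1.826.
True area = apparent / (areal scale) = 148000 / 1.826 ≈ 81000 km².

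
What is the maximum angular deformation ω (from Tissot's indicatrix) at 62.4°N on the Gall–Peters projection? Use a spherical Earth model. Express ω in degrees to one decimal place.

Gall–Peters is a cylindrical equal-area projection with standard parallels at ±45°. For cylindrical equal-area with standard parallel φ₀, h = cos φ / cos φ₀ and k = cos φ₀ / cos φ, so h·k = 1.
At 62.4°: h = 0.6552, k = 1.526; principal scales a = 1.526, b = 0.6552.
sin(ω/2) = (a − b)/(a + b) = 0.8711/2.181 = 0.3993, so ω = 2 arcsin(0.3993) ≈ 47.1°.

47.1°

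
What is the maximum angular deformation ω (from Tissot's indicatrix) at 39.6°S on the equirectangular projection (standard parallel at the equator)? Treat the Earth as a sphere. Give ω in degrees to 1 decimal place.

14.9°

For the equirectangular projection with φ₀ = 0 (plate carrée), h = 1 along meridians and k = sec φ along parallels.
At 39.6°: h = 1.000, k = 1.298; principal scales a = 1.298, b = 1.000.
sin(ω/2) = (a − b)/(a + b) = 0.2978/2.298 = 0.1296, so ω = 2 arcsin(0.1296) ≈ 14.9°.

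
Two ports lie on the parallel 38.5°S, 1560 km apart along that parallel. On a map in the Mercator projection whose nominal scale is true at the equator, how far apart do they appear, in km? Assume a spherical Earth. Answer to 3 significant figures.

1990 km

Mercator is conformal, so the point scale is isotropic: h = k = sec φ = 1/cos φ.
Along the parallel, k = sec 38.5° = 1/0.7826 = 1.278.
Map distance = 1560 × 1.278 ≈ 1990 km.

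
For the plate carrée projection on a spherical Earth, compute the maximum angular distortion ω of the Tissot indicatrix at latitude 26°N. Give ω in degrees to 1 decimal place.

For the equirectangular projection with φ₀ = 0 (plate carrée), h = 1 along meridians and k = sec φ along parallels.
At 26°: h = 1.000, k = 1.113; principal scales a = 1.113, b = 1.000.
sin(ω/2) = (a − b)/(a + b) = 0.1126/2.113 = 0.05330, so ω = 2 arcsin(0.05330) ≈ 6.1°.

6.1°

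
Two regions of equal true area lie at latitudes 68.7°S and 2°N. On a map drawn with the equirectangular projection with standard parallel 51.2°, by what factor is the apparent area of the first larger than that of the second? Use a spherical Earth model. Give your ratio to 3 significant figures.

2.75

In the equirectangular projection with standard parallel φ₀ = 51.2° (x = Rλ cos φ₀, y = Rφ), meridians are true-scale (h = 1) and the parallel scale is k = cos φ₀ / cos φ.
Areal scale at 68.7°: h·k = 1.000 × 1.725 = 1.725.
Areal scale at 2°: h·k = 1.000 × 0.6270 = 0.6270.
Ratio = 1.725/0.6270 ≈ 2.75.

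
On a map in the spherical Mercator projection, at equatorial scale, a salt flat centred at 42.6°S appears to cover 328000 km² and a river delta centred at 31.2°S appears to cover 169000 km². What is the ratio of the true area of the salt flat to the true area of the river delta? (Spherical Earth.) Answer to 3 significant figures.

Mercator's areal exaggeration is sec²φ; hence true area = (apparent area) · cos²φ.
True area of salt flat: 328000 × cos²(42.6°) = 328000 × 0.5418 = 177700 km².
True area of river delta: 169000 × cos²(31.2°) = 169000 × 0.7316 = 123600 km².
Ratio = 177700 / 123600 ≈ 1.44.

1.44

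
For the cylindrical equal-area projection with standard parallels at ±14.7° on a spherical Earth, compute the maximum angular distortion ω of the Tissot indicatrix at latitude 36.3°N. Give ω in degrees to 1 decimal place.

For cylindrical equal-area with standard parallel φ₀, h = cos φ / cos φ₀ and k = cos φ₀ / cos φ, so h·k = 1.
At 36.3°: h = 0.8332, k = 1.200; principal scales a = 1.200, b = 0.8332.
sin(ω/2) = (a − b)/(a + b) = 0.3670/2.033 = 0.1805, so ω = 2 arcsin(0.1805) ≈ 20.8°.

20.8°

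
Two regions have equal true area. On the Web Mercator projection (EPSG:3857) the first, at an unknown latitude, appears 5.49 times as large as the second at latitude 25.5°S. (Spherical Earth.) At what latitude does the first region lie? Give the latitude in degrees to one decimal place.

Mercator areal scale is sec²φ, so apparent-area ratio = sec²φ₁ / sec²φ₂ = cos²φ₂ / cos²φ₁.
cos²φ₂ / cos²φ₁ = 5.49  ⇒  cos φ₁ = cos 25.5° / √5.49 = 0.9026/2.343 = 0.3852.
φ₁ = arccos(0.3852) ≈ 67.3°.

67.3°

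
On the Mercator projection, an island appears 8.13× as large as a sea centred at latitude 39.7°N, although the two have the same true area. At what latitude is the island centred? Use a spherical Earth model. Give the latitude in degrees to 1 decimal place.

74.3°

On Mercator, (apparent₁)/(apparent₂) = sec²φ₁ / sec²φ₂ when true areas are equal.
cos²φ₂ / cos²φ₁ = 8.13  ⇒  cos φ₁ = cos 39.7° / √8.13 = 0.7694/2.851 = 0.2698.
φ₁ = arccos(0.2698) ≈ 74.3°.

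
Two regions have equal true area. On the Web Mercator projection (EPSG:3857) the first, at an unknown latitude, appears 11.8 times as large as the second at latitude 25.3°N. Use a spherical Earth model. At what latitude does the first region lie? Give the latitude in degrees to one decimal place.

74.7°

On Mercator, (apparent₁)/(apparent₂) = sec²φ₁ / sec²φ₂ when true areas are equal.
cos²φ₂ / cos²φ₁ = 11.8  ⇒  cos φ₁ = cos 25.3° / √11.8 = 0.9041/3.435 = 0.2632.
φ₁ = arccos(0.2632) ≈ 74.7°.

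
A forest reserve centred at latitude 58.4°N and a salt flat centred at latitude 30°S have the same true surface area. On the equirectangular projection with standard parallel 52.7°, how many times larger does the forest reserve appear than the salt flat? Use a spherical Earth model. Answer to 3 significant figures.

1.65

The equidistant cylindrical projection with φ₀ = 52.7° has h = 1 (meridians true) and k = cos φ₀ / cos φ along parallels.
Areal scale at 58.4°: h·k = 1.000 × 1.156 = 1.156.
Areal scale at 30°: h·k = 1.000 × 0.6997 = 0.6997.
Ratio = 1.156/0.6997 ≈ 1.65.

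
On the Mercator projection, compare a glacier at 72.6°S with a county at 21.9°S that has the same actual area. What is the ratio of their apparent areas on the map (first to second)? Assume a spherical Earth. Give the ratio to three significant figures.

9.63

On Mercator, area is exaggerated by sec²φ = 1/cos²φ.
At 72.6°: sec²(72.6°) = 1/0.2990² = 11.18.
At 21.9°: sec²(21.9°) = 1/0.9278² = 1.162.
Ratio = 11.18/1.162 = cos²(21.9°)/cos²(72.6°) ≈ 9.63.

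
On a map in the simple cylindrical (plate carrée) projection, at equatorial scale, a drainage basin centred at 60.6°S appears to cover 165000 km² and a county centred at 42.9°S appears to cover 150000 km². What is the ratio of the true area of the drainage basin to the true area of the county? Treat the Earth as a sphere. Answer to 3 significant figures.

0.737

Plate carrée has h = 1 and k = sec φ, giving areal scale sec φ; true area = (apparent area) · cos φ.
True area of drainage basin: 165000 × cos(60.6°) = 165000 × 0.4909 = 81000 km².
True area of county: 150000 × cos(42.9°) = 150000 × 0.7325 = 109900 km².
Ratio = 81000 / 109900 ≈ 0.737.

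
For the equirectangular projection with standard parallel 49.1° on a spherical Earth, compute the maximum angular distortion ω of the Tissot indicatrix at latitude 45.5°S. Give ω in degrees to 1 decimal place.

3.9°

The equidistant cylindrical projection with φ₀ = 49.1° has h = 1 (meridians true) and k = cos φ₀ / cos φ along parallels.
At 45.5°: h = 1.000, k = 0.9341; principal scales a = 1.000, b = 0.9341.
sin(ω/2) = (a − b)/(a + b) = 0.06587/1.934 = 0.03406, so ω = 2 arcsin(0.03406) ≈ 3.9°.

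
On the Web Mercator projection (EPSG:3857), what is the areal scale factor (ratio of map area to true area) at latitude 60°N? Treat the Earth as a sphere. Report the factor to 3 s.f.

Mercator is conformal, so the point scale is isotropic: h = k = sec φ = 1/cos φ.
Areal scale = k² = sec²φ = 1/cos²(60°) = 1/0.5000² = 4.000.

4.00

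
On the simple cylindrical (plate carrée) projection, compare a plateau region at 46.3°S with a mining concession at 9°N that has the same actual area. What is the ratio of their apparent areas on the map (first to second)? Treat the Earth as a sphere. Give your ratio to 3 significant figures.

1.43

Plate carrée maps x = Rλ, y = Rφ. The meridian scale is h = 1 and the parallel scale is k = 1/cos φ = sec φ.
Areal scale at 46.3°: h·k = 1.000 × 1.447 = 1.447.
Areal scale at 9°: h·k = 1.000 × 1.012 = 1.012.
Ratio = 1.447/1.012 ≈ 1.43.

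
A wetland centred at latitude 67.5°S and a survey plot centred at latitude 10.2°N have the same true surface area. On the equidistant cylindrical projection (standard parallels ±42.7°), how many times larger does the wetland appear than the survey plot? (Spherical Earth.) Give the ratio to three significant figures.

In the equirectangular projection with standard parallel φ₀ = 42.7° (x = Rλ cos φ₀, y = Rφ), meridians are true-scale (h = 1) and the parallel scale is k = cos φ₀ / cos φ.
Areal scale at 67.5°: h·k = 1.000 × 1.920 = 1.920.
Areal scale at 10.2°: h·k = 1.000 × 0.7467 = 0.7467.
Ratio = 1.920/0.7467 ≈ 2.57.

2.57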